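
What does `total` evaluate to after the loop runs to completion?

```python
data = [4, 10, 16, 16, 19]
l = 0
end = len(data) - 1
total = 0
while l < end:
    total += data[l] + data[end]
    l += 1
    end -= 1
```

Let's trace through this code step by step.

Initialize: data = [4, 10, 16, 16, 19]
Initialize: l = 0
Initialize: end = 4
Initialize: total = 0
Entering loop: while l < end:
After iteration 1: l = 1, end = 3, total = 23
After iteration 2: l = 2, end = 2, total = 49
Loop ends.

Final answer: 49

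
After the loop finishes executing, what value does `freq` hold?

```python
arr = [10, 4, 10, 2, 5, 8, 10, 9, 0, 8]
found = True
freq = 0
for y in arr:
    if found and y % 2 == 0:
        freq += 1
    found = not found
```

Let's trace through this code step by step.

Initialize: arr = [10, 4, 10, 2, 5, 8, 10, 9, 0, 8]
Initialize: found = True
Initialize: freq = 0
Entering loop: for y in arr:
After iteration 1: y = 10, found = False, freq = 1
After iteration 2: y = 4, found = True, freq = 1
After iteration 3: y = 10, found = False, freq = 2
After iteration 4: y = 2, found = True, freq = 2
After iteration 5: y = 5, found = False, freq = 2
After iteration 6: y = 8, found = True, freq = 2
After iteration 7: y = 10, found = False, freq = 3
After iteration 8: y = 9, found = True, freq = 3
After iteration 9: y = 0, found = False, freq = 4
After iteration 10: y = 8, found = True, freq = 4
Loop ends.

Final answer: 4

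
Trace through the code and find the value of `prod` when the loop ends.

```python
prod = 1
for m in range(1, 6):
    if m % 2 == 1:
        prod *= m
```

Let's trace through this code step by step.

Initialize: prod = 1
Entering loop: for m in range(1, 6):
After iteration 1: m = 1, prod = 1
After iteration 2: m = 2, prod = 1
After iteration 3: m = 3, prod = 3
After iteration 4: m = 4, prod = 3
After iteration 5: m = 5, prod = 15
Loop ends.

Final answer: 15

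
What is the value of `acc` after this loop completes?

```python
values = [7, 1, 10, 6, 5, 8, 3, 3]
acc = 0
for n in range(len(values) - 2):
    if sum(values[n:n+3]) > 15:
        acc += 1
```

Let's trace through this code step by step.

Initialize: values = [7, 1, 10, 6, 5, 8, 3, 3]
Initialize: acc = 0
Entering loop: for n in range(len(values) - 2):
After iteration 1: n = 0, acc = 1
After iteration 2: n = 1, acc = 2
After iteration 3: n = 2, acc = 3
After iteration 4: n = 3, acc = 4
After iteration 5: n = 4, acc = 5
After iteration 6: n = 5, acc = 5
Loop ends.

Final answer: 5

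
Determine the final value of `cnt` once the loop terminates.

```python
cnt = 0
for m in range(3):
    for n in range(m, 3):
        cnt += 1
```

Let's trace through this code step by step.

Initialize: cnt = 0
Entering loop: for m in range(3):
After iteration 1: m = 0, cnt = 3
After iteration 2: m = 1, cnt = 5
After iteration 3: m = 2, cnt = 6
Loop ends.

Final answer: 6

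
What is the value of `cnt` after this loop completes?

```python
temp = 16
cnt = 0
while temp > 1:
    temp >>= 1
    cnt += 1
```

Let's trace through this code step by step.

Initialize: temp = 16
Initialize: cnt = 0
Entering loop: while temp > 1:
After iteration 1: temp = 8, cnt = 1
After iteration 2: temp = 4, cnt = 2
After iteration 3: temp = 2, cnt = 3
After iteration 4: temp = 1, cnt = 4
Loop ends.

Final answer: 4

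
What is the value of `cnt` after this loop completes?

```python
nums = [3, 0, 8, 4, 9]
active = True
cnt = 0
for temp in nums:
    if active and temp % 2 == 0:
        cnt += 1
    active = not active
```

Let's trace through this code step by step.

Initialize: nums = [3, 0, 8, 4, 9]
Initialize: active = True
Initialize: cnt = 0
Entering loop: for temp in nums:
After iteration 1: temp = 3, active = False, cnt = 0
After iteration 2: temp = 0, active = True, cnt = 0
After iteration 3: temp = 8, active = False, cnt = 1
After iteration 4: temp = 4, active = True, cnt = 1
After iteration 5: temp = 9, active = False, cnt = 1
Loop ends.

Final answer: 1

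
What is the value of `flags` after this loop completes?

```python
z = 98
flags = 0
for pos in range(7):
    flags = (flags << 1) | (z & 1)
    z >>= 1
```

Let's trace through this code step by step.

Initialize: z = 98
Initialize: flags = 0
Entering loop: for pos in range(7):
After iteration 1: pos = 0, z = 49, flags = 0
After iteration 2: pos = 1, z = 24, flags = 1
After iteration 3: pos = 2, z = 12, flags = 2
After iteration 4: pos = 3, z = 6, flags = 4
After iteration 5: pos = 4, z = 3, flags = 8
After iteration 6: pos = 5, z = 1, flags = 17
After iteration 7: pos = 6, z = 0, flags = 35
Loop ends.

Final answer: 35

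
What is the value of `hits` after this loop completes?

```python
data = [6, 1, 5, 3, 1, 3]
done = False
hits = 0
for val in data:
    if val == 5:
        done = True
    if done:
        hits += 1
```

Let's trace through this code step by step.

Initialize: data = [6, 1, 5, 3, 1, 3]
Initialize: done = False
Initialize: hits = 0
Entering loop: for val in data:
After iteration 1: val = 6, done = False, hits = 0
After iteration 2: val = 1, done = False, hits = 0
After iteration 3: val = 5, done = True, hits = 1
After iteration 4: val = 3, done = True, hits = 2
After iteration 5: val = 1, done = True, hits = 3
After iteration 6: val = 3, done = True, hits = 4
Loop ends.

Final answer: 4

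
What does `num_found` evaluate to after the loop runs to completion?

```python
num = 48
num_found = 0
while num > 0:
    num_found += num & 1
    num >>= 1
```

Let's trace through this code step by step.

Initialize: num = 48
Initialize: num_found = 0
Entering loop: while num > 0:
After iteration 1: num = 24, num_found = 0
After iteration 2: num = 12, num_found = 0
After iteration 3: num = 6, num_found = 0
After iteration 4: num = 3, num_found = 0
After iteration 5: num = 1, num_found = 1
After iteration 6: num = 0, num_found = 2
Loop ends.

Final answer: 2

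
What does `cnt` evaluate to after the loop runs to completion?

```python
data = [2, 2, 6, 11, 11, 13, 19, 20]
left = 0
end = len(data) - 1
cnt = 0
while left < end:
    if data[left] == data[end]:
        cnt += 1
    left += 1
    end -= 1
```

Let's trace through this code step by step.

Initialize: data = [2, 2, 6, 11, 11, 13, 19, 20]
Initialize: left = 0
Initialize: end = 7
Initialize: cnt = 0
Entering loop: while left < end:
After iteration 1: left = 1, end = 6, cnt = 0
After iteration 2: left = 2, end = 5, cnt = 0
After iteration 3: left = 3, end = 4, cnt = 0
After iteration 4: left = 4, end = 3, cnt = 1
Loop ends.

Final answer: 1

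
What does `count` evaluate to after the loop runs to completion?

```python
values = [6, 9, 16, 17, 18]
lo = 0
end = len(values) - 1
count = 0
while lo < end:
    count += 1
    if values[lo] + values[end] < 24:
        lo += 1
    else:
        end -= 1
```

Let's trace through this code step by step.

Initialize: values = [6, 9, 16, 17, 18]
Initialize: lo = 0
Initialize: end = 4
Initialize: count = 0
Entering loop: while lo < end:
After iteration 1: lo = 0, end = 3, count = 1
After iteration 2: lo = 1, end = 3, count = 2
After iteration 3: lo = 1, end = 2, count = 3
After iteration 4: lo = 1, end = 1, count = 4
Loop ends.

Final answer: 4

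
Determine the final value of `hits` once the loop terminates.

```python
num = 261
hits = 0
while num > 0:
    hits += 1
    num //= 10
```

Let's trace through this code step by step.

Initialize: num = 261
Initialize: hits = 0
Entering loop: while num > 0:
After iteration 1: num = 26, hits = 1
After iteration 2: num = 2, hits = 2
After iteration 3: num = 0, hits = 3
Loop ends.

Final answer: 3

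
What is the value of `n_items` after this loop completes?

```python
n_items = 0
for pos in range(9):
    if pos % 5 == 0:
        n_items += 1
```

Let's trace through this code step by step.

Initialize: n_items = 0
Entering loop: for pos in range(9):
After iteration 1: pos = 0, n_items = 1
After iteration 2: pos = 1, n_items = 1
After iteration 3: pos = 2, n_items = 1
After iteration 4: pos = 3, n_items = 1
After iteration 5: pos = 4, n_items = 1
After iteration 6: pos = 5, n_items = 2
After iteration 7: pos = 6, n_items = 2
After iteration 8: pos = 7, n_items = 2
After iteration 9: pos = 8, n_items = 2
Loop ends.

Final answer: 2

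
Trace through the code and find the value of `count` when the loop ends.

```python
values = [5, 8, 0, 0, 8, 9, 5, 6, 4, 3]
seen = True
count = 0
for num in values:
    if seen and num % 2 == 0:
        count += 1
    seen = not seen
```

Let's trace through this code step by step.

Initialize: values = [5, 8, 0, 0, 8, 9, 5, 6, 4, 3]
Initialize: seen = True
Initialize: count = 0
Entering loop: for num in values:
After iteration 1: num = 5, seen = False, count = 0
After iteration 2: num = 8, seen = True, count = 0
After iteration 3: num = 0, seen = False, count = 1
After iteration 4: num = 0, seen = True, count = 1
After iteration 5: num = 8, seen = False, count = 2
After iteration 6: num = 9, seen = True, count = 2
After iteration 7: num = 5, seen = False, count = 2
After iteration 8: num = 6, seen = True, count = 2
After iteration 9: num = 4, seen = False, count = 3
After iteration 10: num = 3, seen = True, count = 3
Loop ends.

Final answer: 3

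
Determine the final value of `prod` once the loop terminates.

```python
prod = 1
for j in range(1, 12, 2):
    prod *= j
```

Let's trace through this code step by step.

Initialize: prod = 1
Entering loop: for j in range(1, 12, 2):
After iteration 1: j = 1, prod = 1
After iteration 2: j = 3, prod = 3
After iteration 3: j = 5, prod = 15
After iteration 4: j = 7, prod = 105
After iteration 5: j = 9, prod = 945
After iteration 6: j = 11, prod = 10395
Loop ends.

Final answer: 10395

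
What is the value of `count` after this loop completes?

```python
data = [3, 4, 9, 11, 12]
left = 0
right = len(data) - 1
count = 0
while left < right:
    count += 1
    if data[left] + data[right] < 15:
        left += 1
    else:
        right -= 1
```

Let's trace through this code step by step.

Initialize: data = [3, 4, 9, 11, 12]
Initialize: left = 0
Initialize: right = 4
Initialize: count = 0
Entering loop: while left < right:
After iteration 1: left = 0, right = 3, count = 1
After iteration 2: left = 1, right = 3, count = 2
After iteration 3: left = 1, right = 2, count = 3
After iteration 4: left = 2, right = 2, count = 4
Loop ends.

Final answer: 4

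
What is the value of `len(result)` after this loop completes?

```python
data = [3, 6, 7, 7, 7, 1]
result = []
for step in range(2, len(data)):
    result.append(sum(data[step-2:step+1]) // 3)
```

Let's trace through this code step by step.

Initialize: data = [3, 6, 7, 7, 7, 1]
Initialize: result = []
Entering loop: for step in range(2, len(data)):
After iteration 1: step = 2, result = [5]
After iteration 2: step = 3, result = [5, 6]
After iteration 3: step = 4, result = [5, 6, 7]
After iteration 4: step = 5, result = [5, 6, 7, 5]
Loop ends.
len(result) = 4

Final answer: 4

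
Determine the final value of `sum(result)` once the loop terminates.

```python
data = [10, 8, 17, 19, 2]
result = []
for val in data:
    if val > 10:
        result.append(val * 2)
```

Let's trace through this code step by step.

Initialize: data = [10, 8, 17, 19, 2]
Initialize: result = []
Entering loop: for val in data:
After iteration 1: val = 10, result = []
After iteration 2: val = 8, result = []
After iteration 3: val = 17, result = [34]
After iteration 4: val = 19, result = [34, 38]
After iteration 5: val = 2, result = [34, 38]
Loop ends.
sum(result) = 72

Final answer: 72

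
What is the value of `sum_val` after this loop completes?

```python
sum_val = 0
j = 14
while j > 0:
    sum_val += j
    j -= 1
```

Let's trace through this code step by step.

Initialize: sum_val = 0
Initialize: j = 14
Entering loop: while j > 0:
After iteration 1: sum_val = 14, j = 13
After iteration 2: sum_val = 27, j = 12
After iteration 3: sum_val = 39, j = 11
After iteration 4: sum_val = 50, j = 10
After iteration 5: sum_val = 60, j = 9
After iteration 6: sum_val = 69, j = 8
After iteration 7: sum_val = 77, j = 7
After iteration 8: sum_val = 84, j = 6
After iteration 9: sum_val = 90, j = 5
After iteration 10: sum_val = 95, j = 4
After iteration 11: sum_val = 99, j = 3
After iteration 12: sum_val = 102, j = 2
After iteration 13: sum_val = 104, j = 1
After iteration 14: sum_val = 105, j = 0
Loop ends.

Final answer: 105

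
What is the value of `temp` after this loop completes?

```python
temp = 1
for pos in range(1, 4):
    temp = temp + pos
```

Let's trace through this code step by step.

Initialize: temp = 1
Entering loop: for pos in range(1, 4):
After iteration 1: pos = 1, temp = 2
After iteration 2: pos = 2, temp = 4
After iteration 3: pos = 3, temp = 7
Loop ends.

Final answer: 7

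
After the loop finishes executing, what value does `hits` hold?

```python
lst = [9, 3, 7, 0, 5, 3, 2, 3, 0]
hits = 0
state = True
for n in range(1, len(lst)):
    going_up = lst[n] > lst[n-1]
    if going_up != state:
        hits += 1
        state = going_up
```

Let's trace through this code step by step.

Initialize: lst = [9, 3, 7, 0, 5, 3, 2, 3, 0]
Initialize: hits = 0
Initialize: state = True
Entering loop: for n in range(1, len(lst)):
After iteration 1: n = 1, hits = 1, state = False, going_up = False
After iteration 2: n = 2, hits = 2, state = True, going_up = True
After iteration 3: n = 3, hits = 3, state = False, going_up = False
After iteration 4: n = 4, hits = 4, state = True, going_up = True
After iteration 5: n = 5, hits = 5, state = False, going_up = False
After iteration 6: n = 6, hits = 5, state = False, going_up = False
After iteration 7: n = 7, hits = 6, state = True, going_up = True
After iteration 8: n = 8, hits = 7, state = False, going_up = False
Loop ends.

Final answer: 7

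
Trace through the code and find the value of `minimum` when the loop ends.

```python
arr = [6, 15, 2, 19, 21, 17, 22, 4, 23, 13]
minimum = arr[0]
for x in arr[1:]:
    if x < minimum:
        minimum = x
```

Let's trace through this code step by step.

Initialize: arr = [6, 15, 2, 19, 21, 17, 22, 4, 23, 13]
Initialize: minimum = 6
Entering loop: for x in arr[1:]:
After iteration 1: x = 15, minimum = 6
After iteration 2: x = 2, minimum = 2
After iteration 3: x = 19, minimum = 2
After iteration 4: x = 21, minimum = 2
After iteration 5: x = 17, minimum = 2
After iteration 6: x = 22, minimum = 2
After iteration 7: x = 4, minimum = 2
After iteration 8: x = 23, minimum = 2
After iteration 9: x = 13, minimum = 2
Loop ends.

Final answer: 2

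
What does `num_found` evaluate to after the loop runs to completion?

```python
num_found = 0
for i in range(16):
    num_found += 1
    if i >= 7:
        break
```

Let's trace through this code step by step.

Initialize: num_found = 0
Entering loop: for i in range(16):
After iteration 1: i = 0, num_found = 1
After iteration 2: i = 1, num_found = 2
After iteration 3: i = 2, num_found = 3
After iteration 4: i = 3, num_found = 4
After iteration 5: i = 4, num_found = 5
After iteration 6: i = 5, num_found = 6
After iteration 7: i = 6, num_found = 7
After iteration 8: i = 7, num_found = 8
Loop ends.

Final answer: 8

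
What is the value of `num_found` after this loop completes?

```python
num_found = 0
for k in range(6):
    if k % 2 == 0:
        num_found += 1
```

Let's trace through this code step by step.

Initialize: num_found = 0
Entering loop: for k in range(6):
After iteration 1: k = 0, num_found = 1
After iteration 2: k = 1, num_found = 1
After iteration 3: k = 2, num_found = 2
After iteration 4: k = 3, num_found = 2
After iteration 5: k = 4, num_found = 3
After iteration 6: k = 5, num_found = 3
Loop ends.

Final answer: 3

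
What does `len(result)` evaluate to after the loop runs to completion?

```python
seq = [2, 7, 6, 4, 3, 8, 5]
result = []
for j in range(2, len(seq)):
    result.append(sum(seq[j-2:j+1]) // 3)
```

Let's trace through this code step by step.

Initialize: seq = [2, 7, 6, 4, 3, 8, 5]
Initialize: result = []
Entering loop: for j in range(2, len(seq)):
After iteration 1: j = 2, result = [5]
After iteration 2: j = 3, result = [5, 5]
After iteration 3: j = 4, result = [5, 5, 4]
After iteration 4: j = 5, result = [5, 5, 4, 5]
After iteration 5: j = 6, result = [5, 5, 4, 5, 5]
Loop ends.
len(result) = 5

Final answer: 5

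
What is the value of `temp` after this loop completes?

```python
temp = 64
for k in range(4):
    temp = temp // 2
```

Let's trace through this code step by step.

Initialize: temp = 64
Entering loop: for k in range(4):
After iteration 1: k = 0, temp = 32
After iteration 2: k = 1, temp = 16
After iteration 3: k = 2, temp = 8
After iteration 4: k = 3, temp = 4
Loop ends.

Final answer: 4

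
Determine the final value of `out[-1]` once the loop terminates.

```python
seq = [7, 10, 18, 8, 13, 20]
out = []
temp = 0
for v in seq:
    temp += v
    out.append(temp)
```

Let's trace through this code step by step.

Initialize: seq = [7, 10, 18, 8, 13, 20]
Initialize: out = []
Initialize: temp = 0
Entering loop: for v in seq:
After iteration 1: v = 7, out = [7], temp = 7
After iteration 2: v = 10, out = [7, 17], temp = 17
After iteration 3: v = 18, out = [7, 17, 35], temp = 35
After iteration 4: v = 8, out = [7, 17, 35, 43], temp = 43
After iteration 5: v = 13, out = [7, 17, 35, 43, 56], temp = 56
After iteration 6: v = 20, out = [7, 17, 35, 43, 56, 76], temp = 76
Loop ends.
out[-1] = 76

Final answer: 76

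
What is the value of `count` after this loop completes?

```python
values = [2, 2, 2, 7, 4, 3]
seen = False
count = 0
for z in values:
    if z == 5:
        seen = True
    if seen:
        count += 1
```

Let's trace through this code step by step.

Initialize: values = [2, 2, 2, 7, 4, 3]
Initialize: seen = False
Initialize: count = 0
Entering loop: for z in values:
After iteration 1: z = 2, count = 0
After iteration 2: z = 2, count = 0
After iteration 3: z = 2, count = 0
After iteration 4: z = 7, count = 0
After iteration 5: z = 4, count = 0
After iteration 6: z = 3, count = 0
Loop ends.

Final answer: 0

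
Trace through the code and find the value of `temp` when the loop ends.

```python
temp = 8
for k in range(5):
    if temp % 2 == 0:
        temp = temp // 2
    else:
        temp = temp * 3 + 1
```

Let's trace through this code step by step.

Initialize: temp = 8
Entering loop: for k in range(5):
After iteration 1: k = 0, temp = 4
After iteration 2: k = 1, temp = 2
After iteration 3: k = 2, temp = 1
After iteration 4: k = 3, temp = 4
After iteration 5: k = 4, temp = 2
Loop ends.

Final answer: 2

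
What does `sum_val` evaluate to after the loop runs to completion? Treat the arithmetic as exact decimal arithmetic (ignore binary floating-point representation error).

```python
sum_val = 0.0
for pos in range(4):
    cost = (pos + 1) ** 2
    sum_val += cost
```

Let's trace through this code step by step.

Initialize: sum_val = 0.0
Entering loop: for pos in range(4):
After iteration 1: pos = 0, sum_val = 1.0, cost = 1
After iteration 2: pos = 1, sum_val = 5.0, cost = 4
After iteration 3: pos = 2, sum_val = 14.0, cost = 9
After iteration 4: pos = 3, sum_val = 30.0, cost = 16
Loop ends.

Final answer: 30.0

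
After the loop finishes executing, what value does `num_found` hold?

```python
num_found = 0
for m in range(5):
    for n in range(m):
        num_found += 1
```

Let's trace through this code step by step.

Initialize: num_found = 0
Entering loop: for m in range(5):
After iteration 1: m = 0, num_found = 0
After iteration 2: m = 1, num_found = 1, n = 0
After iteration 3: m = 2, num_found = 3, n = 1
After iteration 4: m = 3, num_found = 6, n = 2
After iteration 5: m = 4, num_found = 10, n = 3
Loop ends.

Final answer: 10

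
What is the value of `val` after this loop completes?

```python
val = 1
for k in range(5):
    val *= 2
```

Let's trace through this code step by step.

Initialize: val = 1
Entering loop: for k in range(5):
After iteration 1: k = 0, val = 2
After iteration 2: k = 1, val = 4
After iteration 3: k = 2, val = 8
After iteration 4: k = 3, val = 16
After iteration 5: k = 4, val = 32
Loop ends.

Final answer: 32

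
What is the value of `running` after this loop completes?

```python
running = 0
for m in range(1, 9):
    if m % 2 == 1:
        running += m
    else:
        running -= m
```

Let's trace through this code step by step.

Initialize: running = 0
Entering loop: for m in range(1, 9):
After iteration 1: m = 1, running = 1
After iteration 2: m = 2, running = -1
After iteration 3: m = 3, running = 2
After iteration 4: m = 4, running = -2
After iteration 5: m = 5, running = 3
After iteration 6: m = 6, running = -3
After iteration 7: m = 7, running = 4
After iteration 8: m = 8, running = -4
Loop ends.

Final answer: -4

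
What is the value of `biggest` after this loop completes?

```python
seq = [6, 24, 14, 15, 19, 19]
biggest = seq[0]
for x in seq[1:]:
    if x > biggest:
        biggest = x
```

Let's trace through this code step by step.

Initialize: seq = [6, 24, 14, 15, 19, 19]
Initialize: biggest = 6
Entering loop: for x in seq[1:]:
After iteration 1: x = 24, biggest = 24
After iteration 2: x = 14, biggest = 24
After iteration 3: x = 15, biggest = 24
After iteration 4: x = 19, biggest = 24
After iteration 5: x = 19, biggest = 24
Loop ends.

Final answer: 24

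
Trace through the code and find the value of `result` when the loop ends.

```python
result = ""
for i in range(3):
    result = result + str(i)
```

Let's trace through this code step by step.

Initialize: result = ''
Entering loop: for i in range(3):
After iteration 1: i = 0, result = '0'
After iteration 2: i = 1, result = '01'
After iteration 3: i = 2, result = '012'
Loop ends.

Final answer: '012'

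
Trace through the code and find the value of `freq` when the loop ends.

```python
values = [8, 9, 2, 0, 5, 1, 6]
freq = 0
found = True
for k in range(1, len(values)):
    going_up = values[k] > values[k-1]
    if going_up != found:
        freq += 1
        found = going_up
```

Let's trace through this code step by step.

Initialize: values = [8, 9, 2, 0, 5, 1, 6]
Initialize: freq = 0
Initialize: found = True
Entering loop: for k in range(1, len(values)):
After iteration 1: k = 1, freq = 0, found = True, going_up = True
After iteration 2: k = 2, freq = 1, found = False, going_up = False
After iteration 3: k = 3, freq = 1, found = False, going_up = False
After iteration 4: k = 4, freq = 2, found = True, going_up = True
After iteration 5: k = 5, freq = 3, found = False, going_up = False
After iteration 6: k = 6, freq = 4, found = True, going_up = True
Loop ends.

Final answer: 4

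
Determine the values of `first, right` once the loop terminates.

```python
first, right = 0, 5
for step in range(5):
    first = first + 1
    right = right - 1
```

Let's trace through this code step by step.

Initialize: first = 0
Initialize: right = 5
Entering loop: for step in range(5):
After iteration 1: step = 0, first = 1, right = 4
After iteration 2: step = 1, first = 2, right = 3
After iteration 3: step = 2, first = 3, right = 2
After iteration 4: step = 3, first = 4, right = 1
After iteration 5: step = 4, first = 5, right = 0
Loop ends.

Final answer: 5, 0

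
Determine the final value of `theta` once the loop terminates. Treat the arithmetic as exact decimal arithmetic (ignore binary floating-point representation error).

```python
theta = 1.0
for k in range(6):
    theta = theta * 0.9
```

Let's trace through this code step by step.

Initialize: theta = 1.0
Entering loop: for k in range(6):
After iteration 1: k = 0, theta = 0.9
After iteration 2: k = 1, theta = 0.81
After iteration 3: k = 2, theta = 0.729
After iteration 4: k = 3, theta = 0.6561
After iteration 5: k = 4, theta = 0.59049
After iteration 6: k = 5, theta = 0.531441
Loop ends.

Final answer: 0.531441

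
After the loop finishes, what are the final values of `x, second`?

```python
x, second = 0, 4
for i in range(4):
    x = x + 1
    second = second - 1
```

Let's trace through this code step by step.

Initialize: x = 0
Initialize: second = 4
Entering loop: for i in range(4):
After iteration 1: i = 0, x = 1, second = 3
After iteration 2: i = 1, x = 2, second = 2
After iteration 3: i = 2, x = 3, second = 1
After iteration 4: i = 3, x = 4, second = 0
Loop ends.

Final answer: 4, 0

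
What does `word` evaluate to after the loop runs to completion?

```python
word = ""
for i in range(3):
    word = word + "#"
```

Let's trace through this code step by step.

Initialize: word = ''
Entering loop: for i in range(3):
After iteration 1: i = 0, word = '#'
After iteration 2: i = 1, word = '##'
After iteration 3: i = 2, word = '###'
Loop ends.

Final answer: '###'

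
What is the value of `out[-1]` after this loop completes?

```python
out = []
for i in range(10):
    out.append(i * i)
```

Let's trace through this code step by step.

Initialize: out = []
Entering loop: for i in range(10):
After iteration 1: i = 0, out = [0]
After iteration 2: i = 1, out = [0, 1]
After iteration 3: i = 2, out = [0, 1, 4]
After iteration 4: i = 3, out = [0, 1, 4, 9]
After iteration 5: i = 4, out = [0, 1, 4, 9, 16]
After iteration 6: i = 5, out = [0, 1, 4, 9, 16, 25]
After iteration 7: i = 6, out = [0, 1, 4, 9, 16, 25, 36]
After iteration 8: i = 7, out = [0, 1, 4, 9, 16, 25, 36, 49]
After iteration 9: i = 8, out = [0, 1, 4, 9, 16, 25, 36, 49, 64]
After iteration 10: i = 9, out = [0, 1, 4, 9, 16, 25, 36, 49, 64, 81]
Loop ends.
out[-1] = 81

Final answer: 81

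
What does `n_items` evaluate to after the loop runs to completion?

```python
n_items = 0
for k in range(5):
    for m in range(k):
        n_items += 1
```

Let's trace through this code step by step.

Initialize: n_items = 0
Entering loop: for k in range(5):
After iteration 1: k = 0, n_items = 0
After iteration 2: k = 1, n_items = 1, m = 0
After iteration 3: k = 2, n_items = 3, m = 1
After iteration 4: k = 3, n_items = 6, m = 2
After iteration 5: k = 4, n_items = 10, m = 3
Loop ends.

Final answer: 10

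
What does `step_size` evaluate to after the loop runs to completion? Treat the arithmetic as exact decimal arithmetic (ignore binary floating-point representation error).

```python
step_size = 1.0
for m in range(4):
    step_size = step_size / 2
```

Let's trace through this code step by step.

Initialize: step_size = 1.0
Entering loop: for m in range(4):
After iteration 1: m = 0, step_size = 0.5
After iteration 2: m = 1, step_size = 0.25
After iteration 3: m = 2, step_size = 0.125
After iteration 4: m = 3, step_size = 0.0625
Loop ends.

Final answer: 0.0625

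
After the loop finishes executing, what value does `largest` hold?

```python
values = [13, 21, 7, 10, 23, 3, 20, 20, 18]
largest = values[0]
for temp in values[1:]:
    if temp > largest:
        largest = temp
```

Let's trace through this code step by step.

Initialize: values = [13, 21, 7, 10, 23, 3, 20, 20, 18]
Initialize: largest = 13
Entering loop: for temp in values[1:]:
After iteration 1: temp = 21, largest = 21
After iteration 2: temp = 7, largest = 21
After iteration 3: temp = 10, largest = 21
After iteration 4: temp = 23, largest = 23
After iteration 5: temp = 3, largest = 23
After iteration 6: temp = 20, largest = 23
After iteration 7: temp = 20, largest = 23
After iteration 8: temp = 18, largest = 23
Loop ends.

Final answer: 23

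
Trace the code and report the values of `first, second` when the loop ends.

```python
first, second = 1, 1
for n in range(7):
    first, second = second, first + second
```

Let's trace through this code step by step.

Initialize: first = 1
Initialize: second = 1
Entering loop: for n in range(7):
After iteration 1: n = 0, first = 1, second = 2
After iteration 2: n = 1, first = 2, second = 3
After iteration 3: n = 2, first = 3, second = 5
After iteration 4: n = 3, first = 5, second = 8
After iteration 5: n = 4, first = 8, second = 13
After iteration 6: n = 5, first = 13, second = 21
After iteration 7: n = 6, first = 21, second = 34
Loop ends.

Final answer: 21, 34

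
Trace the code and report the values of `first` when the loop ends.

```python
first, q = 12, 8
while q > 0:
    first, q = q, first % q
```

Let's trace through this code step by step.

Initialize: first = 12
Initialize: q = 8
Entering loop: while q > 0:
After iteration 1: first = 8, q = 4
After iteration 2: first = 4, q = 0
Loop ends.

Final answer: 4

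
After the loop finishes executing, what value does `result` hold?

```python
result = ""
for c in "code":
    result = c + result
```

Let's trace through this code step by step.

Initialize: result = ''
Entering loop: for c in "code":
After iteration 1: c = 'c', result = 'c'
After iteration 2: c = 'o', result = 'oc'
After iteration 3: c = 'd', result = 'doc'
After iteration 4: c = 'e', result = 'edoc'
Loop ends.

Final answer: 'edoc'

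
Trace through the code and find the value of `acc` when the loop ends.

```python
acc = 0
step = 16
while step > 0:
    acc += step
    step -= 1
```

Let's trace through this code step by step.

Initialize: acc = 0
Initialize: step = 16
Entering loop: while step > 0:
After iteration 1: acc = 16, step = 15
After iteration 2: acc = 31, step = 14
After iteration 3: acc = 45, step = 13
After iteration 4: acc = 58, step = 12
After iteration 5: acc = 70, step = 11
After iteration 6: acc = 81, step = 10
After iteration 7: acc = 91, step = 9
After iteration 8: acc = 100, step = 8
After iteration 9: acc = 108, step = 7
After iteration 10: acc = 115, step = 6
After iteration 11: acc = 121, step = 5
After iteration 12: acc = 126, step = 4
After iteration 13: acc = 130, step = 3
After iteration 14: acc = 133, step = 2
After iteration 15: acc = 135, step = 1
After iteration 16: acc = 136, step = 0
Loop ends.

Final answer: 136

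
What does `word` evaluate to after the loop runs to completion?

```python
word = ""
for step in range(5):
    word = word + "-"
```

Let's trace through this code step by step.

Initialize: word = ''
Entering loop: for step in range(5):
After iteration 1: step = 0, word = '-'
After iteration 2: step = 1, word = '--'
After iteration 3: step = 2, word = '---'
After iteration 4: step = 3, word = '----'
After iteration 5: step = 4, word = '-----'
Loop ends.

Final answer: '-----'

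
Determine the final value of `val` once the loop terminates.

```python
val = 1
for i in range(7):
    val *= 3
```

Let's trace through this code step by step.

Initialize: val = 1
Entering loop: for i in range(7):
After iteration 1: i = 0, val = 3
After iteration 2: i = 1, val = 9
After iteration 3: i = 2, val = 27
After iteration 4: i = 3, val = 81
After iteration 5: i = 4, val = 243
After iteration 6: i = 5, val = 729
After iteration 7: i = 6, val = 2187
Loop ends.

Final answer: 2187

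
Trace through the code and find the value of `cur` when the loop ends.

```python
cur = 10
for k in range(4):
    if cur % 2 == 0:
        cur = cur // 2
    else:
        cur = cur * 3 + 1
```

Let's trace through this code step by step.

Initialize: cur = 10
Entering loop: for k in range(4):
After iteration 1: k = 0, cur = 5
After iteration 2: k = 1, cur = 16
After iteration 3: k = 2, cur = 8
After iteration 4: k = 3, cur = 4
Loop ends.

Final answer: 4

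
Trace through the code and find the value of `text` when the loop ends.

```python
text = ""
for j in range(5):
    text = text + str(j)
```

Let's trace through this code step by step.

Initialize: text = ''
Entering loop: for j in range(5):
After iteration 1: j = 0, text = '0'
After iteration 2: j = 1, text = '01'
After iteration 3: j = 2, text = '012'
After iteration 4: j = 3, text = '0123'
After iteration 5: j = 4, text = '01234'
Loop ends.

Final answer: '01234'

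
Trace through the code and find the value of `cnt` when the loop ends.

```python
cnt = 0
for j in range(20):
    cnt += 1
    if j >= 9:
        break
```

Let's trace through this code step by step.

Initialize: cnt = 0
Entering loop: for j in range(20):
After iteration 1: j = 0, cnt = 1
After iteration 2: j = 1, cnt = 2
After iteration 3: j = 2, cnt = 3
After iteration 4: j = 3, cnt = 4
After iteration 5: j = 4, cnt = 5
After iteration 6: j = 5, cnt = 6
After iteration 7: j = 6, cnt = 7
After iteration 8: j = 7, cnt = 8
After iteration 9: j = 8, cnt = 9
After iteration 10: j = 9, cnt = 10
Loop ends.

Final answer: 10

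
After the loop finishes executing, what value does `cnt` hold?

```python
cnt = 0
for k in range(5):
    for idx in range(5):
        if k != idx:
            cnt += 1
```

Let's trace through this code step by step.

Initialize: cnt = 0
Entering loop: for k in range(5):
After iteration 1: k = 0, cnt = 4
After iteration 2: k = 1, cnt = 8
After iteration 3: k = 2, cnt = 12
After iteration 4: k = 3, cnt = 16
After iteration 5: k = 4, cnt = 20
Loop ends.

Final answer: 20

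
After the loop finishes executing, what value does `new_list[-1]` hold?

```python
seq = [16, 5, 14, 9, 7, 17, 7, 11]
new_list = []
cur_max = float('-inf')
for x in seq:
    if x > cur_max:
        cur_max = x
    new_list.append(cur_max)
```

Let's trace through this code step by step.

Initialize: seq = [16, 5, 14, 9, 7, 17, 7, 11]
Initialize: new_list = []
Initialize: cur_max = -inf
Entering loop: for x in seq:
After iteration 1: x = 16, new_list = [16], cur_max = 16
After iteration 2: x = 5, new_list = [16, 16], cur_max = 16
After iteration 3: x = 14, new_list = [16, 16, 16], cur_max = 16
After iteration 4: x = 9, new_list = [16, 16, 16, 16], cur_max = 16
After iteration 5: x = 7, new_list = [16, 16, 16, 16, 16], cur_max = 16
After iteration 6: x = 17, new_list = [16, 16, 16, 16, 16, 17], cur_max = 17
After iteration 7: x = 7, new_list = [16, 16, 16, 16, 16, 17, 17], cur_max = 17
After iteration 8: x = 11, new_list = [16, 16, 16, 16, 16, 17, 17, 17], cur_max = 17
Loop ends.
new_list[-1] = 17

Final answer: 17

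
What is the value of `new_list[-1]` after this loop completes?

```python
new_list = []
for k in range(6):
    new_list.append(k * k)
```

Let's trace through this code step by step.

Initialize: new_list = []
Entering loop: for k in range(6):
After iteration 1: k = 0, new_list = [0]
After iteration 2: k = 1, new_list = [0, 1]
After iteration 3: k = 2, new_list = [0, 1, 4]
After iteration 4: k = 3, new_list = [0, 1, 4, 9]
After iteration 5: k = 4, new_list = [0, 1, 4, 9, 16]
After iteration 6: k = 5, new_list = [0, 1, 4, 9, 16, 25]
Loop ends.
new_list[-1] = 25

Final answer: 25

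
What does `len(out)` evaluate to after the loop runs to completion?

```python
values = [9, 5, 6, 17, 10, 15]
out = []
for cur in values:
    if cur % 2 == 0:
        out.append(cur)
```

Let's trace through this code step by step.

Initialize: values = [9, 5, 6, 17, 10, 15]
Initialize: out = []
Entering loop: for cur in values:
After iteration 1: cur = 9, out = []
After iteration 2: cur = 5, out = []
After iteration 3: cur = 6, out = [6]
After iteration 4: cur = 17, out = [6]
After iteration 5: cur = 10, out = [6, 10]
After iteration 6: cur = 15, out = [6, 10]
Loop ends.
len(out) = 2

Final answer: 2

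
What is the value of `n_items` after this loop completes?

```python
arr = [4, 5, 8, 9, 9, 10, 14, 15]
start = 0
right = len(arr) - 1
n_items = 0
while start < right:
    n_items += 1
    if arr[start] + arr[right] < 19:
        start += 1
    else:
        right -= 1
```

Let's trace through this code step by step.

Initialize: arr = [4, 5, 8, 9, 9, 10, 14, 15]
Initialize: start = 0
Initialize: right = 7
Initialize: n_items = 0
Entering loop: while start < right:
After iteration 1: start = 0, right = 6, n_items = 1
After iteration 2: start = 1, right = 6, n_items = 2
After iteration 3: start = 1, right = 5, n_items = 3
After iteration 4: start = 2, right = 5, n_items = 4
After iteration 5: start = 3, right = 5, n_items = 5
After iteration 6: start = 3, right = 4, n_items = 6
After iteration 7: start = 4, right = 4, n_items = 7
Loop ends.

Final answer: 7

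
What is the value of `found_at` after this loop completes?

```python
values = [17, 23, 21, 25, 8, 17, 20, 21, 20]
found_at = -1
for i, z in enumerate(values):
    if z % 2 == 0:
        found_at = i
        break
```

Let's trace through this code step by step.

Initialize: values = [17, 23, 21, 25, 8, 17, 20, 21, 20]
Initialize: found_at = -1
Entering loop: for i, z in enumerate(values):
After iteration 1: i = 0, z = 17, found_at = -1
After iteration 2: i = 1, z = 23, found_at = -1
After iteration 3: i = 2, z = 21, found_at = -1
After iteration 4: i = 3, z = 25, found_at = -1
After iteration 5: i = 4, z = 8, found_at = 4
Loop ends.

Final answer: 4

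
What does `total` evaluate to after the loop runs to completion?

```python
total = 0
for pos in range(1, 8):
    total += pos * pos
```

Let's trace through this code step by step.

Initialize: total = 0
Entering loop: for pos in range(1, 8):
After iteration 1: pos = 1, total = 1
After iteration 2: pos = 2, total = 5
After iteration 3: pos = 3, total = 14
After iteration 4: pos = 4, total = 30
After iteration 5: pos = 5, total = 55
After iteration 6: pos = 6, total = 91
After iteration 7: pos = 7, total = 140
Loop ends.

Final answer: 140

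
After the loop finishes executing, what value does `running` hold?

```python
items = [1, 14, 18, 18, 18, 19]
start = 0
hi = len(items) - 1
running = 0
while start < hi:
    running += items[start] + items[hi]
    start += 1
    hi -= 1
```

Let's trace through this code step by step.

Initialize: items = [1, 14, 18, 18, 18, 19]
Initialize: start = 0
Initialize: hi = 5
Initialize: running = 0
Entering loop: while start < hi:
After iteration 1: start = 1, hi = 4, running = 20
After iteration 2: start = 2, hi = 3, running = 52
After iteration 3: start = 3, hi = 2, running = 88
Loop ends.

Final answer: 88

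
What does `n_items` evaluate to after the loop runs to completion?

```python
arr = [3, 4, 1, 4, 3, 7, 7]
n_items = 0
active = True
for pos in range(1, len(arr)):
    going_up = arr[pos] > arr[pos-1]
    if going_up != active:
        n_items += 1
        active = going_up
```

Let's trace through this code step by step.

Initialize: arr = [3, 4, 1, 4, 3, 7, 7]
Initialize: n_items = 0
Initialize: active = True
Entering loop: for pos in range(1, len(arr)):
After iteration 1: pos = 1, n_items = 0, active = True, going_up = True
After iteration 2: pos = 2, n_items = 1, active = False, going_up = False
After iteration 3: pos = 3, n_items = 2, active = True, going_up = True
After iteration 4: pos = 4, n_items = 3, active = False, going_up = False
After iteration 5: pos = 5, n_items = 4, active = True, going_up = True
After iteration 6: pos = 6, n_items = 5, active = False, going_up = False
Loop ends.

Final answer: 5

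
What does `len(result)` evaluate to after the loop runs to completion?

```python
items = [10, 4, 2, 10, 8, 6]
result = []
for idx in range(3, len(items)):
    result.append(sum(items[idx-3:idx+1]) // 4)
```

Let's trace through this code step by step.

Initialize: items = [10, 4, 2, 10, 8, 6]
Initialize: result = []
Entering loop: for idx in range(3, len(items)):
After iteration 1: idx = 3, result = [6]
After iteration 2: idx = 4, result = [6, 6]
After iteration 3: idx = 5, result = [6, 6, 6]
Loop ends.
len(result) = 3

Final answer: 3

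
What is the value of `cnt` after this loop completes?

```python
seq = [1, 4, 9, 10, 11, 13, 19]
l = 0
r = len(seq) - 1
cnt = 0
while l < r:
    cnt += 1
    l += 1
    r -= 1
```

Let's trace through this code step by step.

Initialize: seq = [1, 4, 9, 10, 11, 13, 19]
Initialize: l = 0
Initialize: r = 6
Initialize: cnt = 0
Entering loop: while l < r:
After iteration 1: l = 1, r = 5, cnt = 1
After iteration 2: l = 2, r = 4, cnt = 2
After iteration 3: l = 3, r = 3, cnt = 3
Loop ends.

Final answer: 3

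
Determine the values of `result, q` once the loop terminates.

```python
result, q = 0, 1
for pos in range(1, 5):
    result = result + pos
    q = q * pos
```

Let's trace through this code step by step.

Initialize: result = 0
Initialize: q = 1
Entering loop: for pos in range(1, 5):
After iteration 1: pos = 1, result = 1, q = 1
After iteration 2: pos = 2, result = 3, q = 2
After iteration 3: pos = 3, result = 6, q = 6
After iteration 4: pos = 4, result = 10, q = 24
Loop ends.

Final answer: 10, 24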